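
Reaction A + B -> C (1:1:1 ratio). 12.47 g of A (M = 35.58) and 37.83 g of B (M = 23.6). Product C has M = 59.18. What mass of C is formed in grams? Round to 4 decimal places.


Find moles of each reactant; the smaller value is the limiting reagent in a 1:1:1 reaction, so moles_C equals moles of the limiter.
n_A = mass_A / M_A = 12.47 / 35.58 = 0.350478 mol
n_B = mass_B / M_B = 37.83 / 23.6 = 1.602966 mol
Limiting reagent: A (smaller), n_limiting = 0.350478 mol
mass_C = n_limiting * M_C = 0.350478 * 59.18
mass_C = 20.74128804 g, rounded to 4 dp:

20.7413 g


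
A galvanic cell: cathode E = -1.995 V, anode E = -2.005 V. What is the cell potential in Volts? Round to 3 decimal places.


Standard cell potential: E_cell = E_cathode - E_anode.
E_cell = -1.995 - (-2.005)
E_cell = 0.01 V, rounded to 3 dp:

0.010 V


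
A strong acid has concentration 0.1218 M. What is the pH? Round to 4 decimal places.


A strong acid dissociates completely, so [H+] equals the given concentration.
pH = -log10([H+]) = -log10(0.1218)
pH = 0.91435271, rounded to 4 dp:

0.9144


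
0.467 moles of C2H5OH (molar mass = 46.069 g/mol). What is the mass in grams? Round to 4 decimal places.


mass = n * M
mass = 0.467 * 46.069
mass = 21.514223 g, rounded to 4 dp:

21.5142 g


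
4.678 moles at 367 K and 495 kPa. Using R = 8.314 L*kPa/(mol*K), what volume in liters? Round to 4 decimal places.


PV = nRT, solve for V = nRT / P.
nRT = 4.678 * 8.314 * 367 = 14273.6914
V = 14273.6914 / 495
V = 28.8357402 L, rounded to 4 dp:

28.8357 L


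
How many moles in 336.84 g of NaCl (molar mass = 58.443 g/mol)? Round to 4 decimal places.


n = mass / M
n = 336.84 / 58.443
n = 5.7635645 mol, rounded to 4 dp:

5.7636 mol


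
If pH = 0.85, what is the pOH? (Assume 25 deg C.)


At 25 deg C, pH + pOH = 14.
pOH = 14 - pH = 14 - 0.85
pOH = 13.15:

13.15


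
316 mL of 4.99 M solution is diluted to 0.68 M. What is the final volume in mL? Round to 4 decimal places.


Dilution: M1*V1 = M2*V2, solve for V2.
V2 = M1*V1 / M2
V2 = 4.99 * 316 / 0.68
V2 = 1576.84 / 0.68
V2 = 2318.88235294 mL, rounded to 4 dp:

2318.8824 mL


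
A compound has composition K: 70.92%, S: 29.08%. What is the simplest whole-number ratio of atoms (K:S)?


Assume 100 g of compound, divide each mass% by atomic mass to get moles, then normalize by the smallest to get a raw atom ratio.
Moles per 100 g: K: 70.92/39.098 = 1.8139, S: 29.08/32.065 = 0.9069
Raw ratio (divide by min = 0.9069): K: 2.0, S: 1.0
Multiply by 1 to clear fractions: K: 2.0 ~= 2, S: 1.0 ~= 1
Reduce by GCD to get the simplest whole-number ratio:

2:1


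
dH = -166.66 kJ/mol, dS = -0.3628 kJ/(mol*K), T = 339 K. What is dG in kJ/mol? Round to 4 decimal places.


Gibbs: dG = dH - T*dS (consistent units, dS already in kJ/(mol*K)).
T*dS = 339 * -0.3628 = -122.9892
dG = -166.66 - (-122.9892)
dG = -43.6708 kJ/mol, rounded to 4 dp:

-43.6708 kJ/mol


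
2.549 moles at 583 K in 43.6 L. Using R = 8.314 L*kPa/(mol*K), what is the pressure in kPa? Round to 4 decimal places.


PV = nRT, solve for P = nRT / V.
nRT = 2.549 * 8.314 * 583 = 12355.161
P = 12355.161 / 43.6
P = 283.37525229 kPa, rounded to 4 dp:

283.3753 kPa


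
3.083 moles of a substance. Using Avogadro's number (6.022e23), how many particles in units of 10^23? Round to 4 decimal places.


N = n * NA, then divide by 1e23 for the requested units.
N / 1e23 = n * 6.022
N / 1e23 = 3.083 * 6.022
N / 1e23 = 18.565826, rounded to 4 dp:

18.5658


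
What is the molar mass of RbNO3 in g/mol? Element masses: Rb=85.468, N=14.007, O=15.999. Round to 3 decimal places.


M = sum(count * atomic_mass) over atoms.
M = 1*85.468 + 1*14.007 + 3*15.999
M = 85.468 + 14.007 + 47.997
M = 147.472 g/mol, rounded to 3 dp:

147.472 g/mol


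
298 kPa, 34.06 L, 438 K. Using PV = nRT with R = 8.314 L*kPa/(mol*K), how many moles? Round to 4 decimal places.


PV = nRT, solve for n = PV / (RT).
PV = 298 * 34.06 = 10149.88
RT = 8.314 * 438 = 3641.532
n = 10149.88 / 3641.532
n = 2.78725547 mol, rounded to 4 dp:

2.7873 mol


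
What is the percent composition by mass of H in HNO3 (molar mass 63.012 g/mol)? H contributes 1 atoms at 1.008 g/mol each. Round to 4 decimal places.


pct = 100 * (n_elem * M_elem) / M_total
mass_contribution = 1 * 1.008 = 1.008 g/mol
pct = 100 * 1.008 / 63.012
pct = 1.5996953 %, rounded to 4 dp:

1.5997 %


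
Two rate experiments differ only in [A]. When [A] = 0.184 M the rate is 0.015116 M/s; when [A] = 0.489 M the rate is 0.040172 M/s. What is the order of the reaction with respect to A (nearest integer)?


Rate is proportional to [A]^n, so rate2/rate1 = ([A]2/[A]1)^n. Take logs to solve for n.
rate2/rate1 = 0.040172 / 0.015116 = 2.6576
[A]2/[A]1 = 0.489 / 0.184 = 2.6576
n = ln(2.6576) / ln(2.6576) = 1.0
Nearest integer order:

1


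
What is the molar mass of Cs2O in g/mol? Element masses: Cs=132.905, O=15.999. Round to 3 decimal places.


M = sum(count * atomic_mass) over atoms.
M = 2*132.905 + 1*15.999
M = 265.81 + 15.999
M = 281.809 g/mol, rounded to 3 dp:

281.809 g/mol


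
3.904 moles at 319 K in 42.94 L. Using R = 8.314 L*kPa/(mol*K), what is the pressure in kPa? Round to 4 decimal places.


PV = nRT, solve for P = nRT / V.
nRT = 3.904 * 8.314 * 319 = 10354.0561
P = 10354.0561 / 42.94
P = 241.12846064 kPa, rounded to 4 dp:

241.1285 kPa


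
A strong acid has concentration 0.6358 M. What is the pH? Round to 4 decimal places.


A strong acid dissociates completely, so [H+] equals the given concentration.
pH = -log10([H+]) = -log10(0.6358)
pH = 0.19667948, rounded to 4 dp:

0.1967


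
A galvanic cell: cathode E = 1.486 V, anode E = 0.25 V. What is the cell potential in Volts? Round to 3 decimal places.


Standard cell potential: E_cell = E_cathode - E_anode.
E_cell = 1.486 - (0.25)
E_cell = 1.236 V, rounded to 3 dp:

1.236 V


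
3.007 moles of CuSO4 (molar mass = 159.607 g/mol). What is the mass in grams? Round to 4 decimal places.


mass = n * M
mass = 3.007 * 159.607
mass = 479.938249 g, rounded to 4 dp:

479.9382 g


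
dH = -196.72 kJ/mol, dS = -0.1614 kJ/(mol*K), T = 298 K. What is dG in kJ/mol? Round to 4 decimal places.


Gibbs: dG = dH - T*dS (consistent units, dS already in kJ/(mol*K)).
T*dS = 298 * -0.1614 = -48.0972
dG = -196.72 - (-48.0972)
dG = -148.6228 kJ/mol, rounded to 4 dp:

-148.6228 kJ/mol


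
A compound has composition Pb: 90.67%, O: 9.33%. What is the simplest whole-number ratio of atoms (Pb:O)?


Assume 100 g of compound, divide each mass% by atomic mass to get moles, then normalize by the smallest to get a raw atom ratio.
Moles per 100 g: Pb: 90.67/207.2 = 0.4376, O: 9.33/15.999 = 0.5832
Raw ratio (divide by min = 0.4376): Pb: 1.0, O: 1.333
Multiply by 3 to clear fractions: Pb: 3.0 ~= 3, O: 3.998 ~= 4
Reduce by GCD to get the simplest whole-number ratio:

3:4


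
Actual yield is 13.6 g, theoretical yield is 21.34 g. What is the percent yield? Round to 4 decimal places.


% yield = 100 * actual / theoretical
% yield = 100 * 13.6 / 21.34
% yield = 63.73008435 %, rounded to 4 dp:

63.7301 %


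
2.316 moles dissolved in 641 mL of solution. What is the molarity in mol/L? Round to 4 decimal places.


Convert volume to liters: V_L = V_mL / 1000.
V_L = 641 / 1000 = 0.641 L
M = n / V_L = 2.316 / 0.641
M = 3.61310452 mol/L, rounded to 4 dp:

3.6131 mol/L


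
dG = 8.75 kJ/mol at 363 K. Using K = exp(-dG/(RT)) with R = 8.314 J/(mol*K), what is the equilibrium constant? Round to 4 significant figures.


dG is in kJ/mol; multiply by 1000 to match R in J/(mol*K).
RT = 8.314 * 363 = 3017.982 J/mol
exponent = -dG*1000 / (RT) = -(8.75*1000) / 3017.982 = -2.89928833
K = exp(-2.89928833)
K = 0.055062392, rounded to 4 significant figures:

0.05506


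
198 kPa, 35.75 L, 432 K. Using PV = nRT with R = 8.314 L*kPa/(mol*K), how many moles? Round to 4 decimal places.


PV = nRT, solve for n = PV / (RT).
PV = 198 * 35.75 = 7078.5
RT = 8.314 * 432 = 3591.648
n = 7078.5 / 3591.648
n = 1.97082231 mol, rounded to 4 dp:

1.9708 mol


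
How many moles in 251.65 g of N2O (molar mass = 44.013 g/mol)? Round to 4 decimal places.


n = mass / M
n = 251.65 / 44.013
n = 5.71762888 mol, rounded to 4 dp:

5.7176 mol


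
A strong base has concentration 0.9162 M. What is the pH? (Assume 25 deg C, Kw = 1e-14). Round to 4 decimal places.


A strong base dissociates completely, so [OH-] equals the given concentration.
pOH = -log10([OH-]) = -log10(0.9162) = 0.03801
pH = 14 - pOH = 14 - 0.03801
pH = 13.96199, rounded to 4 dp:

13.9620


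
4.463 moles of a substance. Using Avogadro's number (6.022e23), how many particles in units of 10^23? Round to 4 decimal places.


N = n * NA, then divide by 1e23 for the requested units.
N / 1e23 = n * 6.022
N / 1e23 = 4.463 * 6.022
N / 1e23 = 26.876186, rounded to 4 dp:

26.8762


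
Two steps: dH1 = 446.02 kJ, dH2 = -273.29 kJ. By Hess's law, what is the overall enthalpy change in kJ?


Hess's law: enthalpy is a state function, so add the step enthalpies.
dH_total = dH1 + dH2 = 446.02 + (-273.29)
dH_total = 172.73 kJ:

172.73 kJ


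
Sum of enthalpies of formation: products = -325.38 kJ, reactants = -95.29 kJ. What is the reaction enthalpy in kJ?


dH_rxn = sum(dH_f products) - sum(dH_f reactants)
dH_rxn = -325.38 - (-95.29)
dH_rxn = -230.09 kJ:

-230.09 kJ


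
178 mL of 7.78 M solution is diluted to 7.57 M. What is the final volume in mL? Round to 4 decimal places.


Dilution: M1*V1 = M2*V2, solve for V2.
V2 = M1*V1 / M2
V2 = 7.78 * 178 / 7.57
V2 = 1384.84 / 7.57
V2 = 182.93791281 mL, rounded to 4 dp:

182.9379 mL


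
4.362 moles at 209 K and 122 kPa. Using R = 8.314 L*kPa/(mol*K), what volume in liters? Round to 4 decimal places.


PV = nRT, solve for V = nRT / P.
nRT = 4.362 * 8.314 * 209 = 7579.5246
V = 7579.5246 / 122
V = 62.12725082 L, rounded to 4 dp:

62.1273 L


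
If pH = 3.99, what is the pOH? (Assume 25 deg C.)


At 25 deg C, pH + pOH = 14.
pOH = 14 - pH = 14 - 3.99
pOH = 10.01:

10.01


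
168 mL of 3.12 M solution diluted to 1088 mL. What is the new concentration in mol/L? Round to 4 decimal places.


Dilution: M1*V1 = M2*V2, solve for M2.
M2 = M1*V1 / V2
M2 = 3.12 * 168 / 1088
M2 = 524.16 / 1088
M2 = 0.48176471 mol/L, rounded to 4 dp:

0.4818 mol/L


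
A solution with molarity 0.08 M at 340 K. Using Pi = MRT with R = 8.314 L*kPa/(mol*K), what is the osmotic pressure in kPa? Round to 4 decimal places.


Osmotic pressure (van't Hoff): Pi = M*R*T.
RT = 8.314 * 340 = 2826.76
Pi = 0.08 * 2826.76
Pi = 226.1408 kPa, rounded to 4 dp:

226.1408 kPa


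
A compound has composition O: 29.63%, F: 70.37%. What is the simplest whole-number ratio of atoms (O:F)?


Assume 100 g of compound, divide each mass% by atomic mass to get moles, then normalize by the smallest to get a raw atom ratio.
Moles per 100 g: O: 29.63/15.999 = 1.852, F: 70.37/18.998 = 3.7041
Raw ratio (divide by min = 1.852): O: 1.0, F: 2.0
Multiply by 1 to clear fractions: O: 1.0 ~= 1, F: 2.0 ~= 2
Reduce by GCD to get the simplest whole-number ratio:

1:2


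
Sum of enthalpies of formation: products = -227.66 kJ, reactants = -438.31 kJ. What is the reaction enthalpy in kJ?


dH_rxn = sum(dH_f products) - sum(dH_f reactants)
dH_rxn = -227.66 - (-438.31)
dH_rxn = 210.65 kJ:

210.65 kJ


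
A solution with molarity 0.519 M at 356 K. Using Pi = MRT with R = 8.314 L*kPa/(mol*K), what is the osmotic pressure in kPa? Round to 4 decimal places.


Osmotic pressure (van't Hoff): Pi = M*R*T.
RT = 8.314 * 356 = 2959.784
Pi = 0.519 * 2959.784
Pi = 1536.127896 kPa, rounded to 4 dp:

1536.1279 kPa


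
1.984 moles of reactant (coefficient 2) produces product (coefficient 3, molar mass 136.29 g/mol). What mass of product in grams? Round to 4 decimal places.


Use the coefficient ratio to convert reactant moles to product moles, then multiply by the product's molar mass.
moles_P = moles_R * (coeff_P / coeff_R) = 1.984 * (3/2) = 2.976
mass_P = moles_P * M_P = 2.976 * 136.29
mass_P = 405.59904 g, rounded to 4 dp:

405.5990 g


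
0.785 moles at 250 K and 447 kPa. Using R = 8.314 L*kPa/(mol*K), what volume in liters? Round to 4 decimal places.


PV = nRT, solve for V = nRT / P.
nRT = 0.785 * 8.314 * 250 = 1631.6225
V = 1631.6225 / 447
V = 3.65016219 L, rounded to 4 dp:

3.6502 L


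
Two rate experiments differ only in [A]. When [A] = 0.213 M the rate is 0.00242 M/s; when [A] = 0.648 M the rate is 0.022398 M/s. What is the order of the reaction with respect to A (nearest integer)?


Rate is proportional to [A]^n, so rate2/rate1 = ([A]2/[A]1)^n. Take logs to solve for n.
rate2/rate1 = 0.022398 / 0.00242 = 9.2554
[A]2/[A]1 = 0.648 / 0.213 = 3.0423
n = ln(9.2554) / ln(3.0423) = 2.0
Nearest integer order:

2


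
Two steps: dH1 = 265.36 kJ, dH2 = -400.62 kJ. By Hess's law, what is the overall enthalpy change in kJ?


Hess's law: enthalpy is a state function, so add the step enthalpies.
dH_total = dH1 + dH2 = 265.36 + (-400.62)
dH_total = -135.26 kJ:

-135.26 kJ


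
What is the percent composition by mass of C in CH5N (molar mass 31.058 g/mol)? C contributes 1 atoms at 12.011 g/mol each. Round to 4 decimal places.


pct = 100 * (n_elem * M_elem) / M_total
mass_contribution = 1 * 12.011 = 12.011 g/mol
pct = 100 * 12.011 / 31.058
pct = 38.67280572 %, rounded to 4 dp:

38.6728 %


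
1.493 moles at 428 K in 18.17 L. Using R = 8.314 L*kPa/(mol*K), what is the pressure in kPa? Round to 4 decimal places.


PV = nRT, solve for P = nRT / V.
nRT = 1.493 * 8.314 * 428 = 5312.6793
P = 5312.6793 / 18.17
P = 292.38741332 kPa, rounded to 4 dp:

292.3874 kPa


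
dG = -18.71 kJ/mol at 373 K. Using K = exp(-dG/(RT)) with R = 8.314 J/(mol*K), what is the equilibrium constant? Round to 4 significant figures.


dG is in kJ/mol; multiply by 1000 to match R in J/(mol*K).
RT = 8.314 * 373 = 3101.122 J/mol
exponent = -dG*1000 / (RT) = -(-18.71*1000) / 3101.122 = 6.03330021
K = exp(6.03330021)
K = 417.08924, rounded to 4 significant figures:

417.1


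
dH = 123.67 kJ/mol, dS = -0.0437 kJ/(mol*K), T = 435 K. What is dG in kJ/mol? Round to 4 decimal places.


Gibbs: dG = dH - T*dS (consistent units, dS already in kJ/(mol*K)).
T*dS = 435 * -0.0437 = -19.0095
dG = 123.67 - (-19.0095)
dG = 142.6795 kJ/mol, rounded to 4 dp:

142.6795 kJ/mol


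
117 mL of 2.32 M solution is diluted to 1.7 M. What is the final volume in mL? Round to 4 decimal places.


Dilution: M1*V1 = M2*V2, solve for V2.
V2 = M1*V1 / M2
V2 = 2.32 * 117 / 1.7
V2 = 271.44 / 1.7
V2 = 159.67058824 mL, rounded to 4 dp:

159.6706 mL


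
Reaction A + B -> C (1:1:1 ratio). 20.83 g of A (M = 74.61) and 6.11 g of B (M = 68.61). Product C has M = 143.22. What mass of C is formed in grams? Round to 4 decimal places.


Find moles of each reactant; the smaller value is the limiting reagent in a 1:1:1 reaction, so moles_C equals moles of the limiter.
n_A = mass_A / M_A = 20.83 / 74.61 = 0.279185 mol
n_B = mass_B / M_B = 6.11 / 68.61 = 0.089054 mol
Limiting reagent: B (smaller), n_limiting = 0.089054 mol
mass_C = n_limiting * M_C = 0.089054 * 143.22
mass_C = 12.75431388 g, rounded to 4 dp:

12.7543 g


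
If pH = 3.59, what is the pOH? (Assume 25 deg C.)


At 25 deg C, pH + pOH = 14.
pOH = 14 - pH = 14 - 3.59
pOH = 10.41:

10.41


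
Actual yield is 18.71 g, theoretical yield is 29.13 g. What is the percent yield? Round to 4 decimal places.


% yield = 100 * actual / theoretical
% yield = 100 * 18.71 / 29.13
% yield = 64.22931686 %, rounded to 4 dp:

64.2293 %


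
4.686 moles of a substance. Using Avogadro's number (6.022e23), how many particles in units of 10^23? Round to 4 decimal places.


N = n * NA, then divide by 1e23 for the requested units.
N / 1e23 = n * 6.022
N / 1e23 = 4.686 * 6.022
N / 1e23 = 28.219092, rounded to 4 dp:

28.2191


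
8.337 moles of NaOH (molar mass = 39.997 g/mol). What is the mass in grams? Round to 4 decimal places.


mass = n * M
mass = 8.337 * 39.997
mass = 333.454989 g, rounded to 4 dp:

333.4550 g


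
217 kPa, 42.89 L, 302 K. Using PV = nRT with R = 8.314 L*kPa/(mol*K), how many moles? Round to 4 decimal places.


PV = nRT, solve for n = PV / (RT).
PV = 217 * 42.89 = 9307.13
RT = 8.314 * 302 = 2510.828
n = 9307.13 / 2510.828
n = 3.70679712 mol, rounded to 4 dp:

3.7068 mol


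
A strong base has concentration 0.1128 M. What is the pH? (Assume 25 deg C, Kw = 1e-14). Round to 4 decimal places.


A strong base dissociates completely, so [OH-] equals the given concentration.
pOH = -log10([OH-]) = -log10(0.1128) = 0.947691
pH = 14 - pOH = 14 - 0.947691
pH = 13.052309, rounded to 4 dp:

13.0523


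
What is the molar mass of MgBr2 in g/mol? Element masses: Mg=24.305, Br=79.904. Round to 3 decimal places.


M = sum(count * atomic_mass) over atoms.
M = 1*24.305 + 2*79.904
M = 24.305 + 159.808
M = 184.113 g/mol, rounded to 3 dp:

184.113 g/mol


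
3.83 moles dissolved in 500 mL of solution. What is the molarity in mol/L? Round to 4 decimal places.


Convert volume to liters: V_L = V_mL / 1000.
V_L = 500 / 1000 = 0.5 L
M = n / V_L = 3.83 / 0.5
M = 7.66 mol/L, rounded to 4 dp:

7.6600 mol/L


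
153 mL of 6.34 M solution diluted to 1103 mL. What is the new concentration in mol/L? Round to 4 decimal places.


Dilution: M1*V1 = M2*V2, solve for M2.
M2 = M1*V1 / V2
M2 = 6.34 * 153 / 1103
M2 = 970.02 / 1103
M2 = 0.8794379 mol/L, rounded to 4 dp:

0.8794 mol/L


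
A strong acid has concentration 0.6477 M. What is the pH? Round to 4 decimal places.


A strong acid dissociates completely, so [H+] equals the given concentration.
pH = -log10([H+]) = -log10(0.6477)
pH = 0.1886261, rounded to 4 dp:

0.1886


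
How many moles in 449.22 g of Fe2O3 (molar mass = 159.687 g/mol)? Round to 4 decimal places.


n = mass / M
n = 449.22 / 159.687
n = 2.81312818 mol, rounded to 4 dp:

2.8131 mol


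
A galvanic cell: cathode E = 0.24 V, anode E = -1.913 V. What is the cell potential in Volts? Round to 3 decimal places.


Standard cell potential: E_cell = E_cathode - E_anode.
E_cell = 0.24 - (-1.913)
E_cell = 2.153 V, rounded to 3 dp:

2.153 V


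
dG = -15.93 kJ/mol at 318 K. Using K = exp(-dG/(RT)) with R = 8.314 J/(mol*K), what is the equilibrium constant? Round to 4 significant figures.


dG is in kJ/mol; multiply by 1000 to match R in J/(mol*K).
RT = 8.314 * 318 = 2643.852 J/mol
exponent = -dG*1000 / (RT) = -(-15.93*1000) / 2643.852 = 6.02529945
K = exp(6.02529945)
K = 413.76553, rounded to 4 significant figures:

413.8


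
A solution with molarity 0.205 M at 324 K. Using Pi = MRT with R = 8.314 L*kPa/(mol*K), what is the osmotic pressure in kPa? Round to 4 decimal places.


Osmotic pressure (van't Hoff): Pi = M*R*T.
RT = 8.314 * 324 = 2693.736
Pi = 0.205 * 2693.736
Pi = 552.21588 kPa, rounded to 4 dp:

552.2159 kPa


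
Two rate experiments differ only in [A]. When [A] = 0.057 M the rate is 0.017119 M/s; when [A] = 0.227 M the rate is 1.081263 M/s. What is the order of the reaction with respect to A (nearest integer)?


Rate is proportional to [A]^n, so rate2/rate1 = ([A]2/[A]1)^n. Take logs to solve for n.
rate2/rate1 = 1.081263 / 0.017119 = 63.1616
[A]2/[A]1 = 0.227 / 0.057 = 3.9825
n = ln(63.1616) / ln(3.9825) = 3.0
Nearest integer order:

3


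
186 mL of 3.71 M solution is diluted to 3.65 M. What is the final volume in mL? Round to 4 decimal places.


Dilution: M1*V1 = M2*V2, solve for V2.
V2 = M1*V1 / M2
V2 = 3.71 * 186 / 3.65
V2 = 690.06 / 3.65
V2 = 189.05753425 mL, rounded to 4 dp:

189.0575 mL


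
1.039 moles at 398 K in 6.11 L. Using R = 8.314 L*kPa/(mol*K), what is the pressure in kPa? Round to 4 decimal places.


PV = nRT, solve for P = nRT / V.
nRT = 1.039 * 8.314 * 398 = 3438.0219
P = 3438.0219 / 6.11
P = 562.68770867 kPa, rounded to 4 dp:

562.6877 kPa


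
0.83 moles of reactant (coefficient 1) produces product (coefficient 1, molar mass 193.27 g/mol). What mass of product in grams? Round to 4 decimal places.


Use the coefficient ratio to convert reactant moles to product moles, then multiply by the product's molar mass.
moles_P = moles_R * (coeff_P / coeff_R) = 0.83 * (1/1) = 0.83
mass_P = moles_P * M_P = 0.83 * 193.27
mass_P = 160.4141 g, rounded to 4 dp:

160.4141 g


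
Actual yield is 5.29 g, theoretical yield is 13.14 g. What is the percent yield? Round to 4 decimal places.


% yield = 100 * actual / theoretical
% yield = 100 * 5.29 / 13.14
% yield = 40.2587519 %, rounded to 4 dp:

40.2588 %


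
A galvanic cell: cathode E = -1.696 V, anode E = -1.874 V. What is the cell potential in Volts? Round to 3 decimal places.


Standard cell potential: E_cell = E_cathode - E_anode.
E_cell = -1.696 - (-1.874)
E_cell = 0.178 V, rounded to 3 dp:

0.178 V


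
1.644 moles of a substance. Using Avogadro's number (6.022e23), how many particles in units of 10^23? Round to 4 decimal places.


N = n * NA, then divide by 1e23 for the requested units.
N / 1e23 = n * 6.022
N / 1e23 = 1.644 * 6.022
N / 1e23 = 9.900168, rounded to 4 dp:

9.9002


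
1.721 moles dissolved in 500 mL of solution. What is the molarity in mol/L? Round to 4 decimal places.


Convert volume to liters: V_L = V_mL / 1000.
V_L = 500 / 1000 = 0.5 L
M = n / V_L = 1.721 / 0.5
M = 3.442 mol/L, rounded to 4 dp:

3.4420 mol/L


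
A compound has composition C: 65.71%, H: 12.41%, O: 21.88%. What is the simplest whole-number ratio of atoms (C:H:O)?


Assume 100 g of compound, divide each mass% by atomic mass to get moles, then normalize by the smallest to get a raw atom ratio.
Moles per 100 g: C: 65.71/12.011 = 5.4708, H: 12.41/1.008 = 12.3115, O: 21.88/15.999 = 1.3676
Raw ratio (divide by min = 1.3676): C: 4.0, H: 9.002, O: 1.0
Multiply by 1 to clear fractions: C: 4.0 ~= 4, H: 9.002 ~= 9, O: 1.0 ~= 1
Reduce by GCD to get the simplest whole-number ratio:

4:9:1


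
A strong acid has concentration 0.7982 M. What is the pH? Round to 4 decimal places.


A strong acid dissociates completely, so [H+] equals the given concentration.
pH = -log10([H+]) = -log10(0.7982)
pH = 0.09788828, rounded to 4 dp:

0.0979


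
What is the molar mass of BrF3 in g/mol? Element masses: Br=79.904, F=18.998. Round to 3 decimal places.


M = sum(count * atomic_mass) over atoms.
M = 1*79.904 + 3*18.998
M = 79.904 + 56.994
M = 136.898 g/mol, rounded to 3 dp:

136.898 g/mol


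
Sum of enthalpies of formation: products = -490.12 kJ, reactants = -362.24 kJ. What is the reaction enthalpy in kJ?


dH_rxn = sum(dH_f products) - sum(dH_f reactants)
dH_rxn = -490.12 - (-362.24)
dH_rxn = -127.88 kJ:

-127.88 kJ


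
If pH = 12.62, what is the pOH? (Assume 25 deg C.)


At 25 deg C, pH + pOH = 14.
pOH = 14 - pH = 14 - 12.62
pOH = 1.38:

1.38


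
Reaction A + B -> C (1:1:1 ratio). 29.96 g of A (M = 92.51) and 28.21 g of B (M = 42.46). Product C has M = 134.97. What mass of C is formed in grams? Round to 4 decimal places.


Find moles of each reactant; the smaller value is the limiting reagent in a 1:1:1 reaction, so moles_C equals moles of the limiter.
n_A = mass_A / M_A = 29.96 / 92.51 = 0.323857 mol
n_B = mass_B / M_B = 28.21 / 42.46 = 0.66439 mol
Limiting reagent: A (smaller), n_limiting = 0.323857 mol
mass_C = n_limiting * M_C = 0.323857 * 134.97
mass_C = 43.71097929 g, rounded to 4 dp:

43.7110 g


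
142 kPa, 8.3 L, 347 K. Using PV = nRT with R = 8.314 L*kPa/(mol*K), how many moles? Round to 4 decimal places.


PV = nRT, solve for n = PV / (RT).
PV = 142 * 8.3 = 1178.6
RT = 8.314 * 347 = 2884.958
n = 1178.6 / 2884.958
n = 0.40853281 mol, rounded to 4 dp:

0.4085 mol


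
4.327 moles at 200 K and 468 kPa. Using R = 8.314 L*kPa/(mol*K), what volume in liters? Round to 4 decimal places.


PV = nRT, solve for V = nRT / P.
nRT = 4.327 * 8.314 * 200 = 7194.9356
V = 7194.9356 / 468
V = 15.37379402 L, rounded to 4 dp:

15.3738 L


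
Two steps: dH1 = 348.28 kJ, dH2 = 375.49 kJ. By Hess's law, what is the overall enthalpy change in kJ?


Hess's law: enthalpy is a state function, so add the step enthalpies.
dH_total = dH1 + dH2 = 348.28 + (375.49)
dH_total = 723.77 kJ:

723.77 kJ


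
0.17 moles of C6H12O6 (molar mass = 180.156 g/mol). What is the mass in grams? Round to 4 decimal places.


mass = n * M
mass = 0.17 * 180.156
mass = 30.62652 g, rounded to 4 dp:

30.6265 g


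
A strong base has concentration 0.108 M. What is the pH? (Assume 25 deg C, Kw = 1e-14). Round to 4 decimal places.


A strong base dissociates completely, so [OH-] equals the given concentration.
pOH = -log10([OH-]) = -log10(0.108) = 0.966576
pH = 14 - pOH = 14 - 0.966576
pH = 13.033424, rounded to 4 dp:

13.0334


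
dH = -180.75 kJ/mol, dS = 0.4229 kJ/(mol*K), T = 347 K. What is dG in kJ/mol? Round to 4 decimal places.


Gibbs: dG = dH - T*dS (consistent units, dS already in kJ/(mol*K)).
T*dS = 347 * 0.4229 = 146.7463
dG = -180.75 - (146.7463)
dG = -327.4963 kJ/mol, rounded to 4 dp:

-327.4963 kJ/mol


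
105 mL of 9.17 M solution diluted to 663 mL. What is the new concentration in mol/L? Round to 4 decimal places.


Dilution: M1*V1 = M2*V2, solve for M2.
M2 = M1*V1 / V2
M2 = 9.17 * 105 / 663
M2 = 962.85 / 663
M2 = 1.45226244 mol/L, rounded to 4 dp:

1.4523 mol/L


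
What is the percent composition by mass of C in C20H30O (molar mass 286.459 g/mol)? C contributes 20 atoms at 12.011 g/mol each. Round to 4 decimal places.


pct = 100 * (n_elem * M_elem) / M_total
mass_contribution = 20 * 12.011 = 240.22 g/mol
pct = 100 * 240.22 / 286.459
pct = 83.85842302 %, rounded to 4 dp:

83.8584 %


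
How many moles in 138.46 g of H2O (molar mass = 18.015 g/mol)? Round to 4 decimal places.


n = mass / M
n = 138.46 / 18.015
n = 7.68581737 mol, rounded to 4 dp:

7.6858 mol


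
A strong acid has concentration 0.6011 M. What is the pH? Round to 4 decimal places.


A strong acid dissociates completely, so [H+] equals the given concentration.
pH = -log10([H+]) = -log10(0.6011)
pH = 0.22105327, rounded to 4 dp:

0.2211


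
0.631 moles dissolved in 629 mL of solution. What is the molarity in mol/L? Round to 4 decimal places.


Convert volume to liters: V_L = V_mL / 1000.
V_L = 629 / 1000 = 0.629 L
M = n / V_L = 0.631 / 0.629
M = 1.00317965 mol/L, rounded to 4 dp:

1.0032 mol/L


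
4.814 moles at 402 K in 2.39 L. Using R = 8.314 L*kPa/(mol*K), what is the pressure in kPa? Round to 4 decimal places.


PV = nRT, solve for P = nRT / V.
nRT = 4.814 * 8.314 * 402 = 16089.4856
P = 16089.4856 / 2.39
P = 6732.0023431 kPa, rounded to 4 dp:

6732.0023 kPa


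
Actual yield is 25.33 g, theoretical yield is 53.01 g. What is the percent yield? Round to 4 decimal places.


% yield = 100 * actual / theoretical
% yield = 100 * 25.33 / 53.01
% yield = 47.78343709 %, rounded to 4 dp:

47.7834 %


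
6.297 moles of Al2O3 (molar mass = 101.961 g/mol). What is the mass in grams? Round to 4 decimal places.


mass = n * M
mass = 6.297 * 101.961
mass = 642.048417 g, rounded to 4 dp:

642.0484 g


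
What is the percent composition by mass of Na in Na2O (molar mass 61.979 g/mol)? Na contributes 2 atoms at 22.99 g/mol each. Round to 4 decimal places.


pct = 100 * (n_elem * M_elem) / M_total
mass_contribution = 2 * 22.99 = 45.98 g/mol
pct = 100 * 45.98 / 61.979
pct = 74.18641798 %, rounded to 4 dp:

74.1864 %


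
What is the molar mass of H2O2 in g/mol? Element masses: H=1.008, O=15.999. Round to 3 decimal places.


M = sum(count * atomic_mass) over atoms.
M = 2*1.008 + 2*15.999
M = 2.016 + 31.998
M = 34.014 g/mol, rounded to 3 dp:

34.014 g/mol


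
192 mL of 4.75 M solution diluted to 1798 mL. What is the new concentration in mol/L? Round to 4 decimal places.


Dilution: M1*V1 = M2*V2, solve for M2.
M2 = M1*V1 / V2
M2 = 4.75 * 192 / 1798
M2 = 912.0 / 1798
M2 = 0.50723026 mol/L, rounded to 4 dp:

0.5072 mol/L


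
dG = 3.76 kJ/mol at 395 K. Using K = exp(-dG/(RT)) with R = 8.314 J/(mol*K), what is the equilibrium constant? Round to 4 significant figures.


dG is in kJ/mol; multiply by 1000 to match R in J/(mol*K).
RT = 8.314 * 395 = 3284.03 J/mol
exponent = -dG*1000 / (RT) = -(3.76*1000) / 3284.03 = -1.14493473
K = exp(-1.14493473)
K = 0.31824469, rounded to 4 significant figures:

0.3182


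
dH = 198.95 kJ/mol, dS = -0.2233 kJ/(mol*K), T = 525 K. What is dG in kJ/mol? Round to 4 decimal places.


Gibbs: dG = dH - T*dS (consistent units, dS already in kJ/(mol*K)).
T*dS = 525 * -0.2233 = -117.2325
dG = 198.95 - (-117.2325)
dG = 316.1825 kJ/mol, rounded to 4 dp:

316.1825 kJ/mol


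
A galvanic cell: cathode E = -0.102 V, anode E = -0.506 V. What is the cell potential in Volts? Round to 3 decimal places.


Standard cell potential: E_cell = E_cathode - E_anode.
E_cell = -0.102 - (-0.506)
E_cell = 0.404 V, rounded to 3 dp:

0.404 V


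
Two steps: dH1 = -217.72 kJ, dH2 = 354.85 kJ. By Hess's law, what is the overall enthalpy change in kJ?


Hess's law: enthalpy is a state function, so add the step enthalpies.
dH_total = dH1 + dH2 = -217.72 + (354.85)
dH_total = 137.13 kJ:

137.13 kJ


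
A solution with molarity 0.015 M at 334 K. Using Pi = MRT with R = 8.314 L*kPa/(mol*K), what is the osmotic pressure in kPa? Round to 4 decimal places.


Osmotic pressure (van't Hoff): Pi = M*R*T.
RT = 8.314 * 334 = 2776.876
Pi = 0.015 * 2776.876
Pi = 41.65314 kPa, rounded to 4 dp:

41.6531 kPa


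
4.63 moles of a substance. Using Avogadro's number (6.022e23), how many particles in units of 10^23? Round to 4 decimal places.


N = n * NA, then divide by 1e23 for the requested units.
N / 1e23 = n * 6.022
N / 1e23 = 4.63 * 6.022
N / 1e23 = 27.88186, rounded to 4 dp:

27.8819


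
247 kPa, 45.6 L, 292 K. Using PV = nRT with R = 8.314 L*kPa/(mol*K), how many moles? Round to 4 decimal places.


PV = nRT, solve for n = PV / (RT).
PV = 247 * 45.6 = 11263.2
RT = 8.314 * 292 = 2427.688
n = 11263.2 / 2427.688
n = 4.63947591 mol, rounded to 4 dp:

4.6395 mol


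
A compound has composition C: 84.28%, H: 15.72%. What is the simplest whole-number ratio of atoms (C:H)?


Assume 100 g of compound, divide each mass% by atomic mass to get moles, then normalize by the smallest to get a raw atom ratio.
Moles per 100 g: C: 84.28/12.011 = 7.0169, H: 15.72/1.008 = 15.5952
Raw ratio (divide by min = 7.0169): C: 1.0, H: 2.223
Multiply by 9 to clear fractions: C: 9.0 ~= 9, H: 20.003 ~= 20
Reduce by GCD to get the simplest whole-number ratio:

9:20


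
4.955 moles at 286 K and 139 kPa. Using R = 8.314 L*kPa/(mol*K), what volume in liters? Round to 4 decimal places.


PV = nRT, solve for V = nRT / P.
nRT = 4.955 * 8.314 * 286 = 11782.0188
V = 11782.0188 / 139
V = 84.76272518 L, rounded to 4 dp:

84.7627 L


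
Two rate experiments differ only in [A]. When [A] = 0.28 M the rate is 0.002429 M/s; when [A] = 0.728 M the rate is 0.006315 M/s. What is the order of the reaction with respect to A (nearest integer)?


Rate is proportional to [A]^n, so rate2/rate1 = ([A]2/[A]1)^n. Take logs to solve for n.
rate2/rate1 = 0.006315 / 0.002429 = 2.5998
[A]2/[A]1 = 0.728 / 0.28 = 2.6
n = ln(2.5998) / ln(2.6) = 1.0
Nearest integer order:

1


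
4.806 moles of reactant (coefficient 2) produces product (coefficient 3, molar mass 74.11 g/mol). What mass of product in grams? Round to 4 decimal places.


Use the coefficient ratio to convert reactant moles to product moles, then multiply by the product's molar mass.
moles_P = moles_R * (coeff_P / coeff_R) = 4.806 * (3/2) = 7.209
mass_P = moles_P * M_P = 7.209 * 74.11
mass_P = 534.25899 g, rounded to 4 dp:

534.2590 g


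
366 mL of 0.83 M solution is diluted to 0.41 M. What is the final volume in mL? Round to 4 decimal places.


Dilution: M1*V1 = M2*V2, solve for V2.
V2 = M1*V1 / M2
V2 = 0.83 * 366 / 0.41
V2 = 303.78 / 0.41
V2 = 740.92682927 mL, rounded to 4 dp:

740.9268 mL


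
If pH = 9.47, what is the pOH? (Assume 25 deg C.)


At 25 deg C, pH + pOH = 14.
pOH = 14 - pH = 14 - 9.47
pOH = 4.53:

4.53


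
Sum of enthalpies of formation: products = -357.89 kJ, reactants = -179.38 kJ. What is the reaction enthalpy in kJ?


dH_rxn = sum(dH_f products) - sum(dH_f reactants)
dH_rxn = -357.89 - (-179.38)
dH_rxn = -178.51 kJ:

-178.51 kJ


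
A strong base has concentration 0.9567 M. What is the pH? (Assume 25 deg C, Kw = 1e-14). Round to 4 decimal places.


A strong base dissociates completely, so [OH-] equals the given concentration.
pOH = -log10([OH-]) = -log10(0.9567) = 0.019224
pH = 14 - pOH = 14 - 0.019224
pH = 13.980776, rounded to 4 dp:

13.9808


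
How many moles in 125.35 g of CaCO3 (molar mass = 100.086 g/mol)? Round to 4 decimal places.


n = mass / M
n = 125.35 / 100.086
n = 1.25242292 mol, rounded to 4 dp:

1.2524 mol


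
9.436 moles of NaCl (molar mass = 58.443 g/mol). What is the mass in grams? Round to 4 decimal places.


mass = n * M
mass = 9.436 * 58.443
mass = 551.468148 g, rounded to 4 dp:

551.4681 g


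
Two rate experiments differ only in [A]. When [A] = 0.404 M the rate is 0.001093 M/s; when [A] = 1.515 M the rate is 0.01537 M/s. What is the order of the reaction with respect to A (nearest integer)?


Rate is proportional to [A]^n, so rate2/rate1 = ([A]2/[A]1)^n. Take logs to solve for n.
rate2/rate1 = 0.01537 / 0.001093 = 14.0622
[A]2/[A]1 = 1.515 / 0.404 = 3.75
n = ln(14.0622) / ln(3.75) = 2.0
Nearest integer order:

2


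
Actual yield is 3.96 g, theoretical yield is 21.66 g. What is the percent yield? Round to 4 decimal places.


% yield = 100 * actual / theoretical
% yield = 100 * 3.96 / 21.66
% yield = 18.28254848 %, rounded to 4 dp:

18.2825 %


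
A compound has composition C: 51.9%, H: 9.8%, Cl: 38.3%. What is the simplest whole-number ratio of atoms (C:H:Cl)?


Assume 100 g of compound, divide each mass% by atomic mass to get moles, then normalize by the smallest to get a raw atom ratio.
Moles per 100 g: C: 51.9/12.011 = 4.321, H: 9.8/1.008 = 9.7222, Cl: 38.3/35.453 = 1.0803
Raw ratio (divide by min = 1.0803): C: 4.0, H: 9.0, Cl: 1.0
Multiply by 1 to clear fractions: C: 4.0 ~= 4, H: 9.0 ~= 9, Cl: 1.0 ~= 1
Reduce by GCD to get the simplest whole-number ratio:

4:9:1


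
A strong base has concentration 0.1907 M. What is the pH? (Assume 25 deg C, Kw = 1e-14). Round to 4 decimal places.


A strong base dissociates completely, so [OH-] equals the given concentration.
pOH = -log10([OH-]) = -log10(0.1907) = 0.719649
pH = 14 - pOH = 14 - 0.719649
pH = 13.280351, rounded to 4 dp:

13.2804


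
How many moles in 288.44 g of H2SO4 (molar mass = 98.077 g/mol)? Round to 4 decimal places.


n = mass / M
n = 288.44 / 98.077
n = 2.94095456 mol, rounded to 4 dp:

2.9410 mol


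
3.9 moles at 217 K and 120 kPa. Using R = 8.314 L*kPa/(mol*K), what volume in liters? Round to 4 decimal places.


PV = nRT, solve for V = nRT / P.
nRT = 3.9 * 8.314 * 217 = 7036.1382
V = 7036.1382 / 120
V = 58.634485 L, rounded to 4 dp:

58.6345 L


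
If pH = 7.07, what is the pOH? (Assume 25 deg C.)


At 25 deg C, pH + pOH = 14.
pOH = 14 - pH = 14 - 7.07
pOH = 6.93:

6.93


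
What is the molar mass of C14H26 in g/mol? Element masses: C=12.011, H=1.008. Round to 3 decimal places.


M = sum(count * atomic_mass) over atoms.
M = 14*12.011 + 26*1.008
M = 168.154 + 26.208
M = 194.362 g/mol, rounded to 3 dp:

194.362 g/mol


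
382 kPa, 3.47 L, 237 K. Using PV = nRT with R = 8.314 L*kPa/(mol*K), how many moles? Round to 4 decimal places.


PV = nRT, solve for n = PV / (RT).
PV = 382 * 3.47 = 1325.54
RT = 8.314 * 237 = 1970.418
n = 1325.54 / 1970.418
n = 0.6727202 mol, rounded to 4 dp:

0.6727 mol


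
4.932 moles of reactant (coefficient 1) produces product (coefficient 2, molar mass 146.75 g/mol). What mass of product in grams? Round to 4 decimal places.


Use the coefficient ratio to convert reactant moles to product moles, then multiply by the product's molar mass.
moles_P = moles_R * (coeff_P / coeff_R) = 4.932 * (2/1) = 9.864
mass_P = moles_P * M_P = 9.864 * 146.75
mass_P = 1447.542 g, rounded to 4 dp:

1447.5420 g


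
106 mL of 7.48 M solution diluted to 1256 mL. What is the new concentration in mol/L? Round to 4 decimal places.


Dilution: M1*V1 = M2*V2, solve for M2.
M2 = M1*V1 / V2
M2 = 7.48 * 106 / 1256
M2 = 792.88 / 1256
M2 = 0.63127389 mol/L, rounded to 4 dp:

0.6313 mol/L


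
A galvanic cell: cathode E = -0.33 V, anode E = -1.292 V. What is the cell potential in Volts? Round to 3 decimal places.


Standard cell potential: E_cell = E_cathode - E_anode.
E_cell = -0.33 - (-1.292)
E_cell = 0.962 V, rounded to 3 dp:

0.962 V


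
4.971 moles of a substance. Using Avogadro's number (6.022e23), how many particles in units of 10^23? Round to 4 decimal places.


N = n * NA, then divide by 1e23 for the requested units.
N / 1e23 = n * 6.022
N / 1e23 = 4.971 * 6.022
N / 1e23 = 29.935362, rounded to 4 dp:

29.9354


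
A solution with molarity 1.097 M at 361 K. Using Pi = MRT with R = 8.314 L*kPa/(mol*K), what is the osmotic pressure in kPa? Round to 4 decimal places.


Osmotic pressure (van't Hoff): Pi = M*R*T.
RT = 8.314 * 361 = 3001.354
Pi = 1.097 * 3001.354
Pi = 3292.485338 kPa, rounded to 4 dp:

3292.4853 kPa


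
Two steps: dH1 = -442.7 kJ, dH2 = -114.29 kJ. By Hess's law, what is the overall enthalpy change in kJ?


Hess's law: enthalpy is a state function, so add the step enthalpies.
dH_total = dH1 + dH2 = -442.7 + (-114.29)
dH_total = -556.99 kJ:

-556.99 kJ


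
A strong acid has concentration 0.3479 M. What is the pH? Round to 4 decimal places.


A strong acid dissociates completely, so [H+] equals the given concentration.
pH = -log10([H+]) = -log10(0.3479)
pH = 0.45854557, rounded to 4 dp:

0.4585


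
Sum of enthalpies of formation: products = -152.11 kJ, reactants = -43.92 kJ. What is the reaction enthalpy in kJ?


dH_rxn = sum(dH_f products) - sum(dH_f reactants)
dH_rxn = -152.11 - (-43.92)
dH_rxn = -108.19 kJ:

-108.19 kJ


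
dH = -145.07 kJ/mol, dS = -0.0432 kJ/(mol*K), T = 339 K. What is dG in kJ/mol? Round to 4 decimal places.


Gibbs: dG = dH - T*dS (consistent units, dS already in kJ/(mol*K)).
T*dS = 339 * -0.0432 = -14.6448
dG = -145.07 - (-14.6448)
dG = -130.4252 kJ/mol, rounded to 4 dp:

-130.4252 kJ/mol


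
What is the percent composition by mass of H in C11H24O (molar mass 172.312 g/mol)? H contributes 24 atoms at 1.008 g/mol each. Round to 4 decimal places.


pct = 100 * (n_elem * M_elem) / M_total
mass_contribution = 24 * 1.008 = 24.192 g/mol
pct = 100 * 24.192 / 172.312
pct = 14.03964901 %, rounded to 4 dp:

14.0396 %


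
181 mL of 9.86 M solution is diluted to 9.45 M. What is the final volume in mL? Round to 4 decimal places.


Dilution: M1*V1 = M2*V2, solve for V2.
V2 = M1*V1 / M2
V2 = 9.86 * 181 / 9.45
V2 = 1784.66 / 9.45
V2 = 188.85291005 mL, rounded to 4 dp:

188.8529 mL


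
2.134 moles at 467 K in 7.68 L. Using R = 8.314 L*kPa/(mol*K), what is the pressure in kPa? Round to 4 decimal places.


PV = nRT, solve for P = nRT / V.
nRT = 2.134 * 8.314 * 467 = 8285.5495
P = 8285.5495 / 7.68
P = 1078.84759115 kPa, rounded to 4 dp:

1078.8476 kPa


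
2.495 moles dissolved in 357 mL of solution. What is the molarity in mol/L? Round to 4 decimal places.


Convert volume to liters: V_L = V_mL / 1000.
V_L = 357 / 1000 = 0.357 L
M = n / V_L = 2.495 / 0.357
M = 6.98879552 mol/L, rounded to 4 dp:

6.9888 mol/L


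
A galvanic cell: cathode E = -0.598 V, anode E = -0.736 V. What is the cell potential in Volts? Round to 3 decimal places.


Standard cell potential: E_cell = E_cathode - E_anode.
E_cell = -0.598 - (-0.736)
E_cell = 0.138 V, rounded to 3 dp:

0.138 V


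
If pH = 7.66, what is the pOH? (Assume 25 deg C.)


At 25 deg C, pH + pOH = 14.
pOH = 14 - pH = 14 - 7.66
pOH = 6.34:

6.34


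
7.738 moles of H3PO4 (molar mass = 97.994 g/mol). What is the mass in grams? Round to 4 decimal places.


mass = n * M
mass = 7.738 * 97.994
mass = 758.277572 g, rounded to 4 dp:

758.2776 g
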